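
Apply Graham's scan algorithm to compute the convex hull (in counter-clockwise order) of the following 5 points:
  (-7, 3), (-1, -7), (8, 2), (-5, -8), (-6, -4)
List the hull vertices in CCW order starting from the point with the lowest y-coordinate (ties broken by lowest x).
Hull (CCW) = [(-5, -8), (-1, -7), (8, 2), (-7, 3), (-6, -4)]

Graham scan procedure:
  1. Find the pivot p₀ = point with lowest y (tie → lowest x): (-5, -8).
  2. Sort the remaining points by polar angle around p₀.
  3. Walk through sorted points, maintaining a stack; pop the top while the last three entries make a non-left turn (cross product ≤ 0).
  4. Final stack is the convex hull in CCW order: (-5, -8), (-1, -7), (8, 2), (-7, 3), (-6, -4).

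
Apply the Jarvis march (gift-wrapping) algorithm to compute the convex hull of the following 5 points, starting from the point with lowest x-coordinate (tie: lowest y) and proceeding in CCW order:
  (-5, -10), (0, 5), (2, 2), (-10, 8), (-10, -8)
Hull (CCW) = [(-10, -8), (-5, -10), (2, 2), (0, 5), (-10, 8)]

Jarvis march: at each step, from the current hull vertex p, select the next vertex q as the point such that every other point lies strictly to the left of (or on) the directed line p → q. (Equivalently: for every other point r, the cross product (q − p) × (r − p) ≥ 0.)
Starting point (lowest x, tie lowest y): (-10, -8). Wrap until returning to start. Resulting hull: (-10, -8), (-5, -10), (2, 2), (0, 5), (-10, 8).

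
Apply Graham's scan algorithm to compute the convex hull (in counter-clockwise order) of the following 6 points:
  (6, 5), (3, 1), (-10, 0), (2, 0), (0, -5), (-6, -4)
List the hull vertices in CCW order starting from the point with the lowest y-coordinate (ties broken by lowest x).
Hull (CCW) = [(0, -5), (6, 5), (-10, 0), (-6, -4)]

Graham scan procedure:
  1. Find the pivot p₀ = point with lowest y (tie → lowest x): (0, -5).
  2. Sort the remaining points by polar angle around p₀.
  3. Walk through sorted points, maintaining a stack; pop the top while the last three entries make a non-left turn (cross product ≤ 0).
  4. Final stack is the convex hull in CCW order: (0, -5), (6, 5), (-10, 0), (-6, -4).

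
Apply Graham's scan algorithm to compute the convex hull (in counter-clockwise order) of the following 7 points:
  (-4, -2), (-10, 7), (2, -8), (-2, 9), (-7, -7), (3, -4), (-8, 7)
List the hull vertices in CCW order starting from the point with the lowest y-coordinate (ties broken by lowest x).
Hull (CCW) = [(2, -8), (3, -4), (-2, 9), (-10, 7), (-7, -7)]

Graham scan procedure:
  1. Find the pivot p₀ = point with lowest y (tie → lowest x): (2, -8).
  2. Sort the remaining points by polar angle around p₀.
  3. Walk through sorted points, maintaining a stack; pop the top while the last three entries make a non-left turn (cross product ≤ 0).
  4. Final stack is the convex hull in CCW order: (2, -8), (3, -4), (-2, 9), (-10, 7), (-7, -7).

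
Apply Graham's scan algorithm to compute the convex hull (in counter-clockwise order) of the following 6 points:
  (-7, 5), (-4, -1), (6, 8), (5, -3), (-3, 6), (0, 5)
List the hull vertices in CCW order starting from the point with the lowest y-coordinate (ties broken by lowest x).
Hull (CCW) = [(5, -3), (6, 8), (-3, 6), (-7, 5), (-4, -1)]

Graham scan procedure:
  1. Find the pivot p₀ = point with lowest y (tie → lowest x): (5, -3).
  2. Sort the remaining points by polar angle around p₀.
  3. Walk through sorted points, maintaining a stack; pop the top while the last three entries make a non-left turn (cross product ≤ 0).
  4. Final stack is the convex hull in CCW order: (5, -3), (6, 8), (-3, 6), (-7, 5), (-4, -1).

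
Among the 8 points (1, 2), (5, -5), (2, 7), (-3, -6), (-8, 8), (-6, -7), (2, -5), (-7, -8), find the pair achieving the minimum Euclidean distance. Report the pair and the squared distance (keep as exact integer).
Pair = ((-6, -7), (-7, -8)); squared distance = 2

Compute all C(8, 2) = 28 pairwise squared distances (x_i − x_j)² + (y_i − y_j)². The minimum is 2, attained by the pair ((-6, -7), (-7, -8)).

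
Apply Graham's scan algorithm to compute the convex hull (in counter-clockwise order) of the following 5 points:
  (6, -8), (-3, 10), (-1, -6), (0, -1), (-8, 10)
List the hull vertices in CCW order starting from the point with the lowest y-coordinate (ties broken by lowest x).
Hull (CCW) = [(6, -8), (-3, 10), (-8, 10), (-1, -6)]

Graham scan procedure:
  1. Find the pivot p₀ = point with lowest y (tie → lowest x): (6, -8).
  2. Sort the remaining points by polar angle around p₀.
  3. Walk through sorted points, maintaining a stack; pop the top while the last three entries make a non-left turn (cross product ≤ 0).
  4. Final stack is the convex hull in CCW order: (6, -8), (-3, 10), (-8, 10), (-1, -6).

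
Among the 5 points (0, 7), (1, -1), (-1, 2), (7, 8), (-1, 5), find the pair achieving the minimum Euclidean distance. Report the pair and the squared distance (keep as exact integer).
Pair = ((0, 7), (-1, 5)); squared distance = 5

Compute all C(5, 2) = 10 pairwise squared distances (x_i − x_j)² + (y_i − y_j)². The minimum is 5, attained by the pair ((0, 7), (-1, 5)).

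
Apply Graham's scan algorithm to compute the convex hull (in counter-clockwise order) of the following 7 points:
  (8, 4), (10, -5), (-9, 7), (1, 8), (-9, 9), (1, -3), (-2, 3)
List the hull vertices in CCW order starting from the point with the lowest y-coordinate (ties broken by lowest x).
Hull (CCW) = [(10, -5), (8, 4), (1, 8), (-9, 9), (-9, 7), (1, -3)]

Graham scan procedure:
  1. Find the pivot p₀ = point with lowest y (tie → lowest x): (10, -5).
  2. Sort the remaining points by polar angle around p₀.
  3. Walk through sorted points, maintaining a stack; pop the top while the last three entries make a non-left turn (cross product ≤ 0).
  4. Final stack is the convex hull in CCW order: (10, -5), (8, 4), (1, 8), (-9, 9), (-9, 7), (1, -3).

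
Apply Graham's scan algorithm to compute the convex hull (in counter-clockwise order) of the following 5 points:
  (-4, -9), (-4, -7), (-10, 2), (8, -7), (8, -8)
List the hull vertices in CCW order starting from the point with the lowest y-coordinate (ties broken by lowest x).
Hull (CCW) = [(-4, -9), (8, -8), (8, -7), (-10, 2)]

Graham scan procedure:
  1. Find the pivot p₀ = point with lowest y (tie → lowest x): (-4, -9).
  2. Sort the remaining points by polar angle around p₀.
  3. Walk through sorted points, maintaining a stack; pop the top while the last three entries make a non-left turn (cross product ≤ 0).
  4. Final stack is the convex hull in CCW order: (-4, -9), (8, -8), (8, -7), (-10, 2).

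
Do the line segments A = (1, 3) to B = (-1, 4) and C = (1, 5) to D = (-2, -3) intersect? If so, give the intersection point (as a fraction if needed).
Yes; intersection at (7/19, 63/19) (t = 6/19 on AB, s = 4/19 on CD)

Parametrize AB as A + t(B − A) = (1 + -2 t, 3 + 1 t) and CD as C + s(D − C) = (1 + -3 s, 5 + -8 s). Solve the linear system for (t, s). Determinant = -19 ≠ 0, so a unique intersection of the containing lines exists. Solution: t = 6/19, s = 4/19 — both in [0, 1], so the segments cross. Intersection point: (7/19, 63/19).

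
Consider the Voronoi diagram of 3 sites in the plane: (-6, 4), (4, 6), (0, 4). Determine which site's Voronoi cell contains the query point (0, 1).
Nearest site = (0, 4)

The Voronoi cell of site s contains exactly those query points closer to s than to any other site. Compute squared distances from q = (0, 1) to each site:
  (0 − 0)² + (4 − 1)² = 9
  (4 − 0)² + (6 − 1)² = 41
  (-6 − 0)² + (4 − 1)² = 45
Minimum is attained by (0, 4), so q lies in its Voronoi cell.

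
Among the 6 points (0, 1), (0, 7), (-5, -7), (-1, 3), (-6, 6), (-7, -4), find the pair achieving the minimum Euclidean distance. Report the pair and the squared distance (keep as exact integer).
Pair = ((0, 1), (-1, 3)); squared distance = 5

Compute all C(6, 2) = 15 pairwise squared distances (x_i − x_j)² + (y_i − y_j)². The minimum is 5, attained by the pair ((0, 1), (-1, 3)).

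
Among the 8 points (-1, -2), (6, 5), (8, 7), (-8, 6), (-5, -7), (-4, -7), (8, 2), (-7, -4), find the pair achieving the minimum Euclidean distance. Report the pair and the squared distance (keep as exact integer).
Pair = ((-5, -7), (-4, -7)); squared distance = 1

Compute all C(8, 2) = 28 pairwise squared distances (x_i − x_j)² + (y_i − y_j)². The minimum is 1, attained by the pair ((-5, -7), (-4, -7)).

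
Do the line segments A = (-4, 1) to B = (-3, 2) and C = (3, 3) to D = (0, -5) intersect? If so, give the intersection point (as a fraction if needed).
No (intersection of containing lines falls outside at least one segment)

Parametrize and solve: t = 10, s = -1. At least one of these is outside [0, 1], so the segments do not intersect.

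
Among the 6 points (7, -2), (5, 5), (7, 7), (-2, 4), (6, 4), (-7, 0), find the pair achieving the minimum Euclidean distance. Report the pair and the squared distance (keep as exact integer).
Pair = ((5, 5), (6, 4)); squared distance = 2

Compute all C(6, 2) = 15 pairwise squared distances (x_i − x_j)² + (y_i − y_j)². The minimum is 2, attained by the pair ((5, 5), (6, 4)).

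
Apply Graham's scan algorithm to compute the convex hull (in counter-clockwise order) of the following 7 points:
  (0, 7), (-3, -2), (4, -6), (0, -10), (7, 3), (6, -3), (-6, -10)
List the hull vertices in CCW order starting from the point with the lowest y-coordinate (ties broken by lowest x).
Hull (CCW) = [(-6, -10), (0, -10), (4, -6), (6, -3), (7, 3), (0, 7)]

Graham scan procedure:
  1. Find the pivot p₀ = point with lowest y (tie → lowest x): (-6, -10).
  2. Sort the remaining points by polar angle around p₀.
  3. Walk through sorted points, maintaining a stack; pop the top while the last three entries make a non-left turn (cross product ≤ 0).
  4. Final stack is the convex hull in CCW order: (-6, -10), (0, -10), (4, -6), (6, -3), (7, 3), (0, 7).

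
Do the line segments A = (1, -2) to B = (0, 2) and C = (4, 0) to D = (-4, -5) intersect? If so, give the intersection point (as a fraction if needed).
Yes; intersection at (36/37, -70/37) (t = 1/37 on AB, s = 14/37 on CD)

Parametrize AB as A + t(B − A) = (1 + -1 t, -2 + 4 t) and CD as C + s(D − C) = (4 + -8 s, 0 + -5 s). Solve the linear system for (t, s). Determinant = -37 ≠ 0, so a unique intersection of the containing lines exists. Solution: t = 1/37, s = 14/37 — both in [0, 1], so the segments cross. Intersection point: (36/37, -70/37).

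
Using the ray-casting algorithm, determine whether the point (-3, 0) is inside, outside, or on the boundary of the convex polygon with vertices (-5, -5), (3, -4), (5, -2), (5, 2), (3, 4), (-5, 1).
The point (-3, 0) lies strictly inside the polygon

Cast a horizontal ray to the right from the query point and count how many polygon edges it crosses (each edge strictly once or zero times, handled with the usual half-open convention). 
Parity of crossings → odd ⇒ inside.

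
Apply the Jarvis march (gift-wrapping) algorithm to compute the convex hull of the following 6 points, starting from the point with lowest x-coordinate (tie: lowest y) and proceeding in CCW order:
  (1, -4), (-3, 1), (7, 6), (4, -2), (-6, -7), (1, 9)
Hull (CCW) = [(-6, -7), (1, -4), (4, -2), (7, 6), (1, 9), (-3, 1)]

Jarvis march: at each step, from the current hull vertex p, select the next vertex q as the point such that every other point lies strictly to the left of (or on) the directed line p → q. (Equivalently: for every other point r, the cross product (q − p) × (r − p) ≥ 0.)
Starting point (lowest x, tie lowest y): (-6, -7). Wrap until returning to start. Resulting hull: (-6, -7), (1, -4), (4, -2), (7, 6), (1, 9), (-3, 1).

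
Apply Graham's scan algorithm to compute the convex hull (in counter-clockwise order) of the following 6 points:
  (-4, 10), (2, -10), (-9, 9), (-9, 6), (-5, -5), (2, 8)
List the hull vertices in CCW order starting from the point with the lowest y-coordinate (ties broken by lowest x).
Hull (CCW) = [(2, -10), (2, 8), (-4, 10), (-9, 9), (-9, 6), (-5, -5)]

Graham scan procedure:
  1. Find the pivot p₀ = point with lowest y (tie → lowest x): (2, -10).
  2. Sort the remaining points by polar angle around p₀.
  3. Walk through sorted points, maintaining a stack; pop the top while the last three entries make a non-left turn (cross product ≤ 0).
  4. Final stack is the convex hull in CCW order: (2, -10), (2, 8), (-4, 10), (-9, 9), (-9, 6), (-5, -5).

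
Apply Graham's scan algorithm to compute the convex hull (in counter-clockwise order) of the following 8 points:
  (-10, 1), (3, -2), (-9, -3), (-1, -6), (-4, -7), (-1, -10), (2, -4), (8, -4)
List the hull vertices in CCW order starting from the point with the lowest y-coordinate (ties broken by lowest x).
Hull (CCW) = [(-1, -10), (8, -4), (3, -2), (-10, 1), (-9, -3)]

Graham scan procedure:
  1. Find the pivot p₀ = point with lowest y (tie → lowest x): (-1, -10).
  2. Sort the remaining points by polar angle around p₀.
  3. Walk through sorted points, maintaining a stack; pop the top while the last three entries make a non-left turn (cross product ≤ 0).
  4. Final stack is the convex hull in CCW order: (-1, -10), (8, -4), (3, -2), (-10, 1), (-9, -3).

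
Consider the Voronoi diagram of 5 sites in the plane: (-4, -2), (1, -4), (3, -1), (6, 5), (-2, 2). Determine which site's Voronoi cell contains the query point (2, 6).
Nearest site = (6, 5)

The Voronoi cell of site s contains exactly those query points closer to s than to any other site. Compute squared distances from q = (2, 6) to each site:
  (6 − 2)² + (5 − 6)² = 17
  (-2 − 2)² + (2 − 6)² = 32
  (3 − 2)² + (-1 − 6)² = 50
  (-4 − 2)² + (-2 − 6)² = 100
  (1 − 2)² + (-4 − 6)² = 101
Minimum is attained by (6, 5), so q lies in its Voronoi cell.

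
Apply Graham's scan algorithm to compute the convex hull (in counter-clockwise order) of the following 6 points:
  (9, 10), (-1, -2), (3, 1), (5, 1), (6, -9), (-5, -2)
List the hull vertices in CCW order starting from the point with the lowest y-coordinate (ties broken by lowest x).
Hull (CCW) = [(6, -9), (9, 10), (-5, -2)]

Graham scan procedure:
  1. Find the pivot p₀ = point with lowest y (tie → lowest x): (6, -9).
  2. Sort the remaining points by polar angle around p₀.
  3. Walk through sorted points, maintaining a stack; pop the top while the last three entries make a non-left turn (cross product ≤ 0).
  4. Final stack is the convex hull in CCW order: (6, -9), (9, 10), (-5, -2).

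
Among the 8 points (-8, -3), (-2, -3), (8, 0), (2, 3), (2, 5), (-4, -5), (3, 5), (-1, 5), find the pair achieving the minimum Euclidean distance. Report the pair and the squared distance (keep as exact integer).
Pair = ((2, 5), (3, 5)); squared distance = 1

Compute all C(8, 2) = 28 pairwise squared distances (x_i − x_j)² + (y_i − y_j)². The minimum is 1, attained by the pair ((2, 5), (3, 5)).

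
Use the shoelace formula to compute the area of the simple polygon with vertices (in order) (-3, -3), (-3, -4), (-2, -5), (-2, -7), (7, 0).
Area = 21

Shoelace formula: Area = (1/2) |Σ_i (x_i · y_{i+1} − x_{i+1} · y_i)| (indices mod n). Compute each cross term:
  (-3)(-4) − (-3)(-3) = 3
  (-3)(-5) − (-2)(-4) = 7
  (-2)(-7) − (-2)(-5) = 4
  (-2)(0) − (7)(-7) = 49
  (7)(-3) − (-3)(0) = -21
Sum = 42, so (signed) Area = 42/2 = 21, |Area| = 21.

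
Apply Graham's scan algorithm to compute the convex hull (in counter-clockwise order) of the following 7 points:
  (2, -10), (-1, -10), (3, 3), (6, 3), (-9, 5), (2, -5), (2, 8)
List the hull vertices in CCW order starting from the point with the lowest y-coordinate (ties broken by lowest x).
Hull (CCW) = [(-1, -10), (2, -10), (6, 3), (2, 8), (-9, 5)]

Graham scan procedure:
  1. Find the pivot p₀ = point with lowest y (tie → lowest x): (-1, -10).
  2. Sort the remaining points by polar angle around p₀.
  3. Walk through sorted points, maintaining a stack; pop the top while the last three entries make a non-left turn (cross product ≤ 0).
  4. Final stack is the convex hull in CCW order: (-1, -10), (2, -10), (6, 3), (2, 8), (-9, 5).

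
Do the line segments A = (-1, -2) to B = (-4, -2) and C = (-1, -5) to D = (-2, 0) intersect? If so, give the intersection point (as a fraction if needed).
Yes; intersection at (-8/5, -2) (t = 1/5 on AB, s = 3/5 on CD)

Parametrize AB as A + t(B − A) = (-1 + -3 t, -2 + 0 t) and CD as C + s(D − C) = (-1 + -1 s, -5 + 5 s). Solve the linear system for (t, s). Determinant = 15 ≠ 0, so a unique intersection of the containing lines exists. Solution: t = 1/5, s = 3/5 — both in [0, 1], so the segments cross. Intersection point: (-8/5, -2).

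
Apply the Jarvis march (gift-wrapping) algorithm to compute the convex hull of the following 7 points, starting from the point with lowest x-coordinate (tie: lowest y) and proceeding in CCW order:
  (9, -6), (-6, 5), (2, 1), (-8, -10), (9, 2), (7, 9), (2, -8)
Hull (CCW) = [(-8, -10), (2, -8), (9, -6), (9, 2), (7, 9), (-6, 5)]

Jarvis march: at each step, from the current hull vertex p, select the next vertex q as the point such that every other point lies strictly to the left of (or on) the directed line p → q. (Equivalently: for every other point r, the cross product (q − p) × (r − p) ≥ 0.)
Starting point (lowest x, tie lowest y): (-8, -10). Wrap until returning to start. Resulting hull: (-8, -10), (2, -8), (9, -6), (9, 2), (7, 9), (-6, 5).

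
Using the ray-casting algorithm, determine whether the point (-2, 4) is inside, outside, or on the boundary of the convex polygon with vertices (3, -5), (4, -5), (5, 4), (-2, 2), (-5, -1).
The point (-2, 4) lies strictly outside the polygon

Cast a horizontal ray to the right from the query point and count how many polygon edges it crosses (each edge strictly once or zero times, handled with the usual half-open convention). 
Parity of crossings → even ⇒ outside.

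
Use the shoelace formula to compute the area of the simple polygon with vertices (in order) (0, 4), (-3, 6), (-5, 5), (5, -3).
Area = 37/2

Shoelace formula: Area = (1/2) |Σ_i (x_i · y_{i+1} − x_{i+1} · y_i)| (indices mod n). Compute each cross term:
  (0)(6) − (-3)(4) = 12
  (-3)(5) − (-5)(6) = 15
  (-5)(-3) − (5)(5) = -10
  (5)(4) − (0)(-3) = 20
Sum = 37, so (signed) Area = 37/2 = 37/2, |Area| = 37/2.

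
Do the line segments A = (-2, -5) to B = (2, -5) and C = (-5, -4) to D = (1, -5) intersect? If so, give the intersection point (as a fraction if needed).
Yes; intersection at (1, -5) (t = 3/4 on AB, s = 1 on CD)

Parametrize AB as A + t(B − A) = (-2 + 4 t, -5 + 0 t) and CD as C + s(D − C) = (-5 + 6 s, -4 + -1 s). Solve the linear system for (t, s). Determinant = 4 ≠ 0, so a unique intersection of the containing lines exists. Solution: t = 3/4, s = 1 — both in [0, 1], so the segments cross. Intersection point: (1, -5).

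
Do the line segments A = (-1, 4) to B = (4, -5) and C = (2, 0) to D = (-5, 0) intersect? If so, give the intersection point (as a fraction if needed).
Yes; intersection at (11/9, 0) (t = 4/9 on AB, s = 1/9 on CD)

Parametrize AB as A + t(B − A) = (-1 + 5 t, 4 + -9 t) and CD as C + s(D − C) = (2 + -7 s, 0 + 0 s). Solve the linear system for (t, s). Determinant = 63 ≠ 0, so a unique intersection of the containing lines exists. Solution: t = 4/9, s = 1/9 — both in [0, 1], so the segments cross. Intersection point: (11/9, 0).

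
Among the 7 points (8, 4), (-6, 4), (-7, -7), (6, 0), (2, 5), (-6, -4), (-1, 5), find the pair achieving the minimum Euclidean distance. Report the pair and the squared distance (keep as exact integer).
Pair = ((2, 5), (-1, 5)); squared distance = 9

Compute all C(7, 2) = 21 pairwise squared distances (x_i − x_j)² + (y_i − y_j)². The minimum is 9, attained by the pair ((2, 5), (-1, 5)).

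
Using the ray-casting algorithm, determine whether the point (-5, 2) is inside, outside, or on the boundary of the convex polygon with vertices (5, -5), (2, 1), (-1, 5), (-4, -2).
The point (-5, 2) lies strictly outside the polygon

Cast a horizontal ray to the right from the query point and count how many polygon edges it crosses (each edge strictly once or zero times, handled with the usual half-open convention). 
Parity of crossings → even ⇒ outside.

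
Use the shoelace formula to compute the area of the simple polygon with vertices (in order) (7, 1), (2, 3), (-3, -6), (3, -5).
Area = 87/2

Shoelace formula: Area = (1/2) |Σ_i (x_i · y_{i+1} − x_{i+1} · y_i)| (indices mod n). Compute each cross term:
  (7)(3) − (2)(1) = 19
  (2)(-6) − (-3)(3) = -3
  (-3)(-5) − (3)(-6) = 33
  (3)(1) − (7)(-5) = 38
Sum = 87, so (signed) Area = 87/2 = 87/2, |Area| = 87/2.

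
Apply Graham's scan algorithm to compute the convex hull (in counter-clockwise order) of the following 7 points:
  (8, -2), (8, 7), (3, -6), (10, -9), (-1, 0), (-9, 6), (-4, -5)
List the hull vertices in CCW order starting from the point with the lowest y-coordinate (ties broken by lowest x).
Hull (CCW) = [(10, -9), (8, 7), (-9, 6), (-4, -5)]

Graham scan procedure:
  1. Find the pivot p₀ = point with lowest y (tie → lowest x): (10, -9).
  2. Sort the remaining points by polar angle around p₀.
  3. Walk through sorted points, maintaining a stack; pop the top while the last three entries make a non-left turn (cross product ≤ 0).
  4. Final stack is the convex hull in CCW order: (10, -9), (8, 7), (-9, 6), (-4, -5).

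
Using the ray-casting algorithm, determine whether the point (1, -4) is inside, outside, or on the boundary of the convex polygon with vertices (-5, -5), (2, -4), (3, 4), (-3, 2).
The point (1, -4) lies strictly inside the polygon

Cast a horizontal ray to the right from the query point and count how many polygon edges it crosses (each edge strictly once or zero times, handled with the usual half-open convention). 
Parity of crossings → odd ⇒ inside.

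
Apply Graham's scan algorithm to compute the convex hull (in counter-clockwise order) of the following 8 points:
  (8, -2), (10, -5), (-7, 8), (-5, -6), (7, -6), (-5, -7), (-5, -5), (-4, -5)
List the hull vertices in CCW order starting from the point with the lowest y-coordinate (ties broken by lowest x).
Hull (CCW) = [(-5, -7), (7, -6), (10, -5), (8, -2), (-7, 8)]

Graham scan procedure:
  1. Find the pivot p₀ = point with lowest y (tie → lowest x): (-5, -7).
  2. Sort the remaining points by polar angle around p₀.
  3. Walk through sorted points, maintaining a stack; pop the top while the last three entries make a non-left turn (cross product ≤ 0).
  4. Final stack is the convex hull in CCW order: (-5, -7), (7, -6), (10, -5), (8, -2), (-7, 8).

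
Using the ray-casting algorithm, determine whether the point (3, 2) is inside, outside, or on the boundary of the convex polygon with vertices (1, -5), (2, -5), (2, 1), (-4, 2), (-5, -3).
The point (3, 2) lies strictly outside the polygon

Cast a horizontal ray to the right from the query point and count how many polygon edges it crosses (each edge strictly once or zero times, handled with the usual half-open convention). 
Parity of crossings → even ⇒ outside.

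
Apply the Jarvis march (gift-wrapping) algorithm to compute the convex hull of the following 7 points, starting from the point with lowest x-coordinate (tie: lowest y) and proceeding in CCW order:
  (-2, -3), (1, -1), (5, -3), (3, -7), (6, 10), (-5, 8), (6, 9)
Hull (CCW) = [(-5, 8), (-2, -3), (3, -7), (5, -3), (6, 9), (6, 10)]

Jarvis march: at each step, from the current hull vertex p, select the next vertex q as the point such that every other point lies strictly to the left of (or on) the directed line p → q. (Equivalently: for every other point r, the cross product (q − p) × (r − p) ≥ 0.)
Starting point (lowest x, tie lowest y): (-5, 8). Wrap until returning to start. Resulting hull: (-5, 8), (-2, -3), (3, -7), (5, -3), (6, 9), (6, 10).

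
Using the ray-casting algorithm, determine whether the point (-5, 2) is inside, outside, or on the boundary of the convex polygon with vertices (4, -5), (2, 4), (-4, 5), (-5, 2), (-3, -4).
The point (-5, 2) lies on the polygon boundary

Boundary check: the query satisfies the collinearity and bounding-box conditions for some polygon edge, so it lies exactly on the boundary.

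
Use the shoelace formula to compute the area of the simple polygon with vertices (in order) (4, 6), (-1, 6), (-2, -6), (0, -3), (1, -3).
Area = 75/2

Shoelace formula: Area = (1/2) |Σ_i (x_i · y_{i+1} − x_{i+1} · y_i)| (indices mod n). Compute each cross term:
  (4)(6) − (-1)(6) = 30
  (-1)(-6) − (-2)(6) = 18
  (-2)(-3) − (0)(-6) = 6
  (0)(-3) − (1)(-3) = 3
  (1)(6) − (4)(-3) = 18
Sum = 75, so (signed) Area = 75/2 = 75/2, |Area| = 75/2.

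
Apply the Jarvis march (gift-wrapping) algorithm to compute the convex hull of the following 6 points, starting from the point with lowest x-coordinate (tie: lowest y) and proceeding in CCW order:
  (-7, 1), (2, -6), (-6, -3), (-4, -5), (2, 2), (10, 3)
Hull (CCW) = [(-7, 1), (-6, -3), (-4, -5), (2, -6), (10, 3)]

Jarvis march: at each step, from the current hull vertex p, select the next vertex q as the point such that every other point lies strictly to the left of (or on) the directed line p → q. (Equivalently: for every other point r, the cross product (q − p) × (r − p) ≥ 0.)
Starting point (lowest x, tie lowest y): (-7, 1). Wrap until returning to start. Resulting hull: (-7, 1), (-6, -3), (-4, -5), (2, -6), (10, 3).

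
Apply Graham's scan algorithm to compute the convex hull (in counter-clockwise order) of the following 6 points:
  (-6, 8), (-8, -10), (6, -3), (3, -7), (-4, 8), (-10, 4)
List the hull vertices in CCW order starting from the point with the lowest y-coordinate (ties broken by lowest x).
Hull (CCW) = [(-8, -10), (3, -7), (6, -3), (-4, 8), (-6, 8), (-10, 4)]

Graham scan procedure:
  1. Find the pivot p₀ = point with lowest y (tie → lowest x): (-8, -10).
  2. Sort the remaining points by polar angle around p₀.
  3. Walk through sorted points, maintaining a stack; pop the top while the last three entries make a non-left turn (cross product ≤ 0).
  4. Final stack is the convex hull in CCW order: (-8, -10), (3, -7), (6, -3), (-4, 8), (-6, 8), (-10, 4).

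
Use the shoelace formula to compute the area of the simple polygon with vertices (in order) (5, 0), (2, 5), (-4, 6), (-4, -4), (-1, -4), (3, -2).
Area = 133/2

Shoelace formula: Area = (1/2) |Σ_i (x_i · y_{i+1} − x_{i+1} · y_i)| (indices mod n). Compute each cross term:
  (5)(5) − (2)(0) = 25
  (2)(6) − (-4)(5) = 32
  (-4)(-4) − (-4)(6) = 40
  (-4)(-4) − (-1)(-4) = 12
  (-1)(-2) − (3)(-4) = 14
  (3)(0) − (5)(-2) = 10
Sum = 133, so (signed) Area = 133/2 = 133/2, |Area| = 133/2.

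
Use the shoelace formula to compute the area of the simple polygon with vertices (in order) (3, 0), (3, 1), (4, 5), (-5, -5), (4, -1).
Area = 47/2

Shoelace formula: Area = (1/2) |Σ_i (x_i · y_{i+1} − x_{i+1} · y_i)| (indices mod n). Compute each cross term:
  (3)(1) − (3)(0) = 3
  (3)(5) − (4)(1) = 11
  (4)(-5) − (-5)(5) = 5
  (-5)(-1) − (4)(-5) = 25
  (4)(0) − (3)(-1) = 3
Sum = 47, so (signed) Area = 47/2 = 47/2, |Area| = 47/2.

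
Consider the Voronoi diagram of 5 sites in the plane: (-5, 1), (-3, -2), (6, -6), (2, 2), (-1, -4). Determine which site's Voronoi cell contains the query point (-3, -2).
Nearest site = (-3, -2)

The Voronoi cell of site s contains exactly those query points closer to s than to any other site. Compute squared distances from q = (-3, -2) to each site:
  (-3 − -3)² + (-2 − -2)² = 0
  (-1 − -3)² + (-4 − -2)² = 8
  (-5 − -3)² + (1 − -2)² = 13
  (2 − -3)² + (2 − -2)² = 41
  (6 − -3)² + (-6 − -2)² = 97
Minimum is attained by (-3, -2), so q lies in its Voronoi cell.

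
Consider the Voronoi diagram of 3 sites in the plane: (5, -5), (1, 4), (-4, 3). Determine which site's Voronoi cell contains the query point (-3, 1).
Nearest site = (-4, 3)

The Voronoi cell of site s contains exactly those query points closer to s than to any other site. Compute squared distances from q = (-3, 1) to each site:
  (-4 − -3)² + (3 − 1)² = 5
  (1 − -3)² + (4 − 1)² = 25
  (5 − -3)² + (-5 − 1)² = 100
Minimum is attained by (-4, 3), so q lies in its Voronoi cell.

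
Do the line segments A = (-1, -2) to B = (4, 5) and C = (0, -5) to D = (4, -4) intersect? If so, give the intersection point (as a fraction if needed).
No (intersection of containing lines falls outside at least one segment)

Parametrize and solve: t = -13/23, s = -22/23. At least one of these is outside [0, 1], so the segments do not intersect.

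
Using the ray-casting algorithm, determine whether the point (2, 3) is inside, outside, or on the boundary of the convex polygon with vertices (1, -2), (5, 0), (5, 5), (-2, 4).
The point (2, 3) lies strictly inside the polygon

Cast a horizontal ray to the right from the query point and count how many polygon edges it crosses (each edge strictly once or zero times, handled with the usual half-open convention). 
Parity of crossings → odd ⇒ inside.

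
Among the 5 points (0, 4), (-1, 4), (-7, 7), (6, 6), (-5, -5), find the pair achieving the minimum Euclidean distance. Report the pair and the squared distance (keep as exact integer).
Pair = ((0, 4), (-1, 4)); squared distance = 1

Compute all C(5, 2) = 10 pairwise squared distances (x_i − x_j)² + (y_i − y_j)². The minimum is 1, attained by the pair ((0, 4), (-1, 4)).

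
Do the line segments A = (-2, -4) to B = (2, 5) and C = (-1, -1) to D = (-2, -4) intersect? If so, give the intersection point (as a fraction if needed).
Yes; intersection at (-2, -4) (t = 0 on AB, s = 1 on CD)

Parametrize AB as A + t(B − A) = (-2 + 4 t, -4 + 9 t) and CD as C + s(D − C) = (-1 + -1 s, -1 + -3 s). Solve the linear system for (t, s). Determinant = 3 ≠ 0, so a unique intersection of the containing lines exists. Solution: t = 0, s = 1 — both in [0, 1], so the segments cross. Intersection point: (-2, -4).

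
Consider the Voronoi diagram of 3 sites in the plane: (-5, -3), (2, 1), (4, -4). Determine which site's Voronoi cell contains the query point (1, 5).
Nearest site = (2, 1)

The Voronoi cell of site s contains exactly those query points closer to s than to any other site. Compute squared distances from q = (1, 5) to each site:
  (2 − 1)² + (1 − 5)² = 17
  (4 − 1)² + (-4 − 5)² = 90
  (-5 − 1)² + (-3 − 5)² = 100
Minimum is attained by (2, 1), so q lies in its Voronoi cell.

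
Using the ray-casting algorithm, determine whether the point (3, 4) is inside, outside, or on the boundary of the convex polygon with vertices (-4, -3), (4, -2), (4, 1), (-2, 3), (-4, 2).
The point (3, 4) lies strictly outside the polygon

Cast a horizontal ray to the right from the query point and count how many polygon edges it crosses (each edge strictly once or zero times, handled with the usual half-open convention). 
Parity of crossings → even ⇒ outside.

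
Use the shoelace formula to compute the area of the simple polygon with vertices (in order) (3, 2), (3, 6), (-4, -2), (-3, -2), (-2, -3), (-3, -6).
Area = 26

Shoelace formula: Area = (1/2) |Σ_i (x_i · y_{i+1} − x_{i+1} · y_i)| (indices mod n). Compute each cross term:
  (3)(6) − (3)(2) = 12
  (3)(-2) − (-4)(6) = 18
  (-4)(-2) − (-3)(-2) = 2
  (-3)(-3) − (-2)(-2) = 5
  (-2)(-6) − (-3)(-3) = 3
  (-3)(2) − (3)(-6) = 12
Sum = 52, so (signed) Area = 52/2 = 26, |Area| = 26.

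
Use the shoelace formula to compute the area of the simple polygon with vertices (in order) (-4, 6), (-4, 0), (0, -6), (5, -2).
Area = 50

Shoelace formula: Area = (1/2) |Σ_i (x_i · y_{i+1} − x_{i+1} · y_i)| (indices mod n). Compute each cross term:
  (-4)(0) − (-4)(6) = 24
  (-4)(-6) − (0)(0) = 24
  (0)(-2) − (5)(-6) = 30
  (5)(6) − (-4)(-2) = 22
Sum = 100, so (signed) Area = 100/2 = 50, |Area| = 50.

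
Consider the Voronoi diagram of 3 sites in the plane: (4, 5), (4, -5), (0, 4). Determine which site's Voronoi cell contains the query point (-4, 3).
Nearest site = (0, 4)

The Voronoi cell of site s contains exactly those query points closer to s than to any other site. Compute squared distances from q = (-4, 3) to each site:
  (0 − -4)² + (4 − 3)² = 17
  (4 − -4)² + (5 − 3)² = 68
  (4 − -4)² + (-5 − 3)² = 128
Minimum is attained by (0, 4), so q lies in its Voronoi cell.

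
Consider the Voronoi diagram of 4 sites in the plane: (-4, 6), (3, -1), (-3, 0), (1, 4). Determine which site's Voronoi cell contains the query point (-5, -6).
Nearest site = (-3, 0)

The Voronoi cell of site s contains exactly those query points closer to s than to any other site. Compute squared distances from q = (-5, -6) to each site:
  (-3 − -5)² + (0 − -6)² = 40
  (3 − -5)² + (-1 − -6)² = 89
  (1 − -5)² + (4 − -6)² = 136
  (-4 − -5)² + (6 − -6)² = 145
Minimum is attained by (-3, 0), so q lies in its Voronoi cell.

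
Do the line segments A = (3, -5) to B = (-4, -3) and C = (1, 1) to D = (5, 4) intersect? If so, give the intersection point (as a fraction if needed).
No (intersection of containing lines falls outside at least one segment)

Parametrize and solve: t = 30/29, s = -38/29. At least one of these is outside [0, 1], so the segments do not intersect.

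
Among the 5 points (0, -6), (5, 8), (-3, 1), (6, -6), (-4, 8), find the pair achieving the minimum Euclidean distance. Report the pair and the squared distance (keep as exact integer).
Pair = ((0, -6), (6, -6)); squared distance = 36

Compute all C(5, 2) = 10 pairwise squared distances (x_i − x_j)² + (y_i − y_j)². The minimum is 36, attained by the pair ((0, -6), (6, -6)).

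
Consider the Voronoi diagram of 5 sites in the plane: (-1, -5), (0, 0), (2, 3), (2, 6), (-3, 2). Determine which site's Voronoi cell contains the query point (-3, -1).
Nearest site = (-3, 2)

The Voronoi cell of site s contains exactly those query points closer to s than to any other site. Compute squared distances from q = (-3, -1) to each site:
  (-3 − -3)² + (2 − -1)² = 9
  (0 − -3)² + (0 − -1)² = 10
  (-1 − -3)² + (-5 − -1)² = 20
  (2 − -3)² + (3 − -1)² = 41
  (2 − -3)² + (6 − -1)² = 74
Minimum is attained by (-3, 2), so q lies in its Voronoi cell.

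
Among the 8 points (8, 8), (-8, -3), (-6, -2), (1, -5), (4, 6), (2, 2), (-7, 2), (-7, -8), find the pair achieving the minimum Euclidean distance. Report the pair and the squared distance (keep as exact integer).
Pair = ((-8, -3), (-6, -2)); squared distance = 5

Compute all C(8, 2) = 28 pairwise squared distances (x_i − x_j)² + (y_i − y_j)². The minimum is 5, attained by the pair ((-8, -3), (-6, -2)).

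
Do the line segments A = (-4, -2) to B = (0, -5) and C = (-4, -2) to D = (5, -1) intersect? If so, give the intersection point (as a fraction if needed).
Yes; intersection at (-4, -2) (t = 0 on AB, s = 0 on CD)

Parametrize AB as A + t(B − A) = (-4 + 4 t, -2 + -3 t) and CD as C + s(D − C) = (-4 + 9 s, -2 + 1 s). Solve the linear system for (t, s). Determinant = -31 ≠ 0, so a unique intersection of the containing lines exists. Solution: t = 0, s = 0 — both in [0, 1], so the segments cross. Intersection point: (-4, -2).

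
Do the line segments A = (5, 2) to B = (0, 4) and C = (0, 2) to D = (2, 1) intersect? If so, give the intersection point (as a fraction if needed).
No (intersection of containing lines falls outside at least one segment)

Parametrize and solve: t = 5, s = -10. At least one of these is outside [0, 1], so the segments do not intersect.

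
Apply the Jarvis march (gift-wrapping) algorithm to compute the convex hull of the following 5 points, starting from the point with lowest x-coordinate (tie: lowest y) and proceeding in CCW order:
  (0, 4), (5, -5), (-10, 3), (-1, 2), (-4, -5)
Hull (CCW) = [(-10, 3), (-4, -5), (5, -5), (0, 4)]

Jarvis march: at each step, from the current hull vertex p, select the next vertex q as the point such that every other point lies strictly to the left of (or on) the directed line p → q. (Equivalently: for every other point r, the cross product (q − p) × (r − p) ≥ 0.)
Starting point (lowest x, tie lowest y): (-10, 3). Wrap until returning to start. Resulting hull: (-10, 3), (-4, -5), (5, -5), (0, 4).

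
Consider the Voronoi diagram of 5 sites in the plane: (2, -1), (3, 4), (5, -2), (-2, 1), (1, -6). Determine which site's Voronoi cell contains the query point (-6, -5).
Nearest site = (1, -6)

The Voronoi cell of site s contains exactly those query points closer to s than to any other site. Compute squared distances from q = (-6, -5) to each site:
  (1 − -6)² + (-6 − -5)² = 50
  (-2 − -6)² + (1 − -5)² = 52
  (2 − -6)² + (-1 − -5)² = 80
  (5 − -6)² + (-2 − -5)² = 130
  (3 − -6)² + (4 − -5)² = 162
Minimum is attained by (1, -6), so q lies in its Voronoi cell.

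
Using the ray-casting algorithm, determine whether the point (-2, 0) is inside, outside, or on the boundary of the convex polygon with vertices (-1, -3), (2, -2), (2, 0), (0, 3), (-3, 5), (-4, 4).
The point (-2, 0) lies strictly inside the polygon

Cast a horizontal ray to the right from the query point and count how many polygon edges it crosses (each edge strictly once or zero times, handled with the usual half-open convention). 
Parity of crossings → odd ⇒ inside.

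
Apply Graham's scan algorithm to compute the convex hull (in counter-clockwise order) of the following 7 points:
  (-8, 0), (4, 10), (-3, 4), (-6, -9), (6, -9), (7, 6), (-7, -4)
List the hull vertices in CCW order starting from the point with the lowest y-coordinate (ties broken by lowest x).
Hull (CCW) = [(-6, -9), (6, -9), (7, 6), (4, 10), (-8, 0)]

Graham scan procedure:
  1. Find the pivot p₀ = point with lowest y (tie → lowest x): (-6, -9).
  2. Sort the remaining points by polar angle around p₀.
  3. Walk through sorted points, maintaining a stack; pop the top while the last three entries make a non-left turn (cross product ≤ 0).
  4. Final stack is the convex hull in CCW order: (-6, -9), (6, -9), (7, 6), (4, 10), (-8, 0).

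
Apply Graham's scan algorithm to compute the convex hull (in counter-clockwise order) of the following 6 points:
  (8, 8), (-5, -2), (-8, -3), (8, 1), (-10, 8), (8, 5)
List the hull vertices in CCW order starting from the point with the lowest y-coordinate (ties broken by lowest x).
Hull (CCW) = [(-8, -3), (8, 1), (8, 8), (-10, 8)]

Graham scan procedure:
  1. Find the pivot p₀ = point with lowest y (tie → lowest x): (-8, -3).
  2. Sort the remaining points by polar angle around p₀.
  3. Walk through sorted points, maintaining a stack; pop the top while the last three entries make a non-left turn (cross product ≤ 0).
  4. Final stack is the convex hull in CCW order: (-8, -3), (8, 1), (8, 8), (-10, 8).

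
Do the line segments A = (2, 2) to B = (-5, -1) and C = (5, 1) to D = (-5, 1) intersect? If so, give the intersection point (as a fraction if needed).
Yes; intersection at (-1/3, 1) (t = 1/3 on AB, s = 8/15 on CD)

Parametrize AB as A + t(B − A) = (2 + -7 t, 2 + -3 t) and CD as C + s(D − C) = (5 + -10 s, 1 + 0 s). Solve the linear system for (t, s). Determinant = 30 ≠ 0, so a unique intersection of the containing lines exists. Solution: t = 1/3, s = 8/15 — both in [0, 1], so the segments cross. Intersection point: (-1/3, 1).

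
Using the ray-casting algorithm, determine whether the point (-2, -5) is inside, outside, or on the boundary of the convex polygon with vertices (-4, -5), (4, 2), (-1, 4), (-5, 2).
The point (-2, -5) lies strictly outside the polygon

Cast a horizontal ray to the right from the query point and count how many polygon edges it crosses (each edge strictly once or zero times, handled with the usual half-open convention). 
Parity of crossings → even ⇒ outside.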